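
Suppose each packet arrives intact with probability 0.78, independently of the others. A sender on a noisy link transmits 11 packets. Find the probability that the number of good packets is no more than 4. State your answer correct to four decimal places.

X ~ Binomial(11, 0.78); P(X ≤ 4) = Σ C(11,k) p^k (1−p)^(11−k) over k:
  k=0: C(11,0)·0.78^0·0.22^11 = 0.000000
  k=1: C(11,1)·0.78^1·0.22^10 = 0.000002
  k=2: C(11,2)·0.78^2·0.22^9 = 0.000040
  k=3: C(11,3)·0.78^3·0.22^8 = 0.000430
  k=4: C(11,4)·0.78^4·0.22^7 = 0.003047
Total = 0.003519

0.0035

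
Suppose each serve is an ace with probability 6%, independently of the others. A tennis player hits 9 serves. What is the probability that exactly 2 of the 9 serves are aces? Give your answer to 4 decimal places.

X ~ Binomial(n=9, p=0.06).
P(X=2) = C(9,2) · p^2 · (1−p)^7
= 36 · 0.0036 · 0.64848 = 0.084043

0.0840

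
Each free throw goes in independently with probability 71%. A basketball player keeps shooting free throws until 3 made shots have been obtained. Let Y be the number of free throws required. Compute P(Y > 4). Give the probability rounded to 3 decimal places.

0.331

Needing more than 4 free throws ⇔ fewer than 3 successes in the first 4. With X ~ Binomial(4, 0.71), P(Y > 4) = P(X ≤ 2).
  k=0: C(4,0)·0.71^0·0.29^4 = 0.00707
  k=1: C(4,1)·0.71^1·0.29^3 = 0.06926
  k=2: C(4,2)·0.71^2·0.29^2 = 0.25437
P(X ≤ 2) = 0.33071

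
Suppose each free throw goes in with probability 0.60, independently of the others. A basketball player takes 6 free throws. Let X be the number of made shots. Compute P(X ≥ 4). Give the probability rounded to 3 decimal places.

0.544

X ~ Binomial(6, 0.60); P(X ≥ 4) = Σ C(6,k) p^k (1−p)^(6−k) over k:
  k=4: C(6,4)·0.60^4·0.40^2 = 0.31104
  k=5: C(6,5)·0.60^5·0.40^1 = 0.18662
  k=6: C(6,6)·0.60^6·0.40^0 = 0.04666
Total = 0.54432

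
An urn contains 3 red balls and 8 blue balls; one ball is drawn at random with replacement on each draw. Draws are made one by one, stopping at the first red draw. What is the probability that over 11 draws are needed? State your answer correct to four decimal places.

0.0301

Y = number of draws to the first success; geometric, p = 0.272727.
P(Y > 11) = P(first 11 all fail) = (1−p)^11 = 0.030107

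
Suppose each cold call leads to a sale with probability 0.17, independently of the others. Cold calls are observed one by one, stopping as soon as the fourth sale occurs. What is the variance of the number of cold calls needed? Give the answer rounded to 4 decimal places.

114.8789

Y = total cold calls until the fourth success; negative binomial with r=4, p=0.17.
Var(Y) = r(1−p)/p² = 4·0.83 / 0.17² = 114.878893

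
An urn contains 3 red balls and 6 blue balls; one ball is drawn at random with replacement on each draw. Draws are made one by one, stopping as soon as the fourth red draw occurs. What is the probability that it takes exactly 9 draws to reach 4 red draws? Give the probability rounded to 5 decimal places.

Y = trial on which the fourth success occurs; negative binomial, r=4, p=0.333333.
P(Y=9) = C(8,3) · p^4 · (1−p)^5
= 56 · 0.012346 · 0.13169 = 0.0910430

0.09104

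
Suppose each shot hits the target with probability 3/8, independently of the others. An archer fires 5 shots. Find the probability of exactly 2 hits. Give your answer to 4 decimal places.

X ~ Binomial(n=5, p=0.375).
P(X=2) = C(5,2) · p^2 · (1−p)^3
= 10 · 0.14062 · 0.24414 = 0.343323

0.3433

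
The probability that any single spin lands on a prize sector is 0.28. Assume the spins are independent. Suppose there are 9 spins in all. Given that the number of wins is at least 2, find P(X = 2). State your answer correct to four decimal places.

0.3696

X ~ Binomial(9, 0.28). Want P(X=2 | X≥2) = P(X=2) / P(X≥2).
P(X=2) = C(9,2)·0.28^2·0.72^7 = 0.283104
P(X≥2) = 1 − 0.051999 − 0.181995 = 0.766006
Ratio = 0.283104 / 0.766006 = 0.369585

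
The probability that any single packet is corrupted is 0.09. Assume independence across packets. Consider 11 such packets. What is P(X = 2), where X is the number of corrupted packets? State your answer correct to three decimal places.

0.191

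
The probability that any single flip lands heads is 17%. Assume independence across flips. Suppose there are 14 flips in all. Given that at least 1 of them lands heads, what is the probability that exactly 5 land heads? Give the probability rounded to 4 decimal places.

0.0574

X ~ Binomial(14, 0.17). Want P(X=5 | X≥1) = P(X=5) / P(X≥1).
P(X=5) = C(14,5)·0.17^5·0.83^9 = 0.053139
P(X≥1) = 1 − 0.073637 = 0.926363
Ratio = 0.053139 / 0.926363 = 0.057363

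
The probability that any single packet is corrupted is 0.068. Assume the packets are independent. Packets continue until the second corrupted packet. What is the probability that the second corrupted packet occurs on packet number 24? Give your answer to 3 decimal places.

0.023

Y = trial on which the second success occurs; negative binomial, r=2, p=0.068.
P(Y=24) = C(23,1) · p^2 · (1−p)^22
= 23 · 0.004624 · 0.2124 = 0.02259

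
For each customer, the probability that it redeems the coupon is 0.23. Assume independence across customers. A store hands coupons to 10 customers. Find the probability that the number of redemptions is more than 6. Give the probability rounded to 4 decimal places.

0.0021

X ~ Binomial(10, 0.23); P(X ≥ 7) = Σ C(10,k) p^k (1−p)^(10−k) over k:
  k=7: C(10,7)·0.23^7·0.77^3 = 0.001865
  k=8: C(10,8)·0.23^8·0.77^2 = 0.000209
  k=9: C(10,9)·0.23^9·0.77^1 = 0.000014
  k=10: C(10,10)·0.23^10·0.77^0 = 0.000000
Total = 0.002089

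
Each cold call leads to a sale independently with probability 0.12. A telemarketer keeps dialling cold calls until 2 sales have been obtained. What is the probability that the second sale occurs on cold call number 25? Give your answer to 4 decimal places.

Y = trial on which the second success occurs; negative binomial, r=2, p=0.12.
P(Y=25) = C(24,1) · p^2 · (1−p)^23
= 24 · 0.0144 · 0.052857 = 0.018267

0.0183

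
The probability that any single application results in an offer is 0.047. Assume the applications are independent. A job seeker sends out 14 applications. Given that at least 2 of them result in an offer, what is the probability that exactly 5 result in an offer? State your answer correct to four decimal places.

0.0022

X ~ Binomial(14, 0.047). Want P(X=5 | X≥2) = P(X=5) / P(X≥2).
P(X=5) = C(14,5)·0.047^5·0.953^9 = 0.000298
P(X≥2) = 1 − 0.509684 − 0.351912 = 0.138405
Ratio = 0.000298 / 0.138405 = 0.002151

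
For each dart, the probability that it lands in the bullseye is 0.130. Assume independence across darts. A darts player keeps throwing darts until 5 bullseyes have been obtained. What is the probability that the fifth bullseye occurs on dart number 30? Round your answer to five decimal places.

Y = trial on which the fifth success occurs; negative binomial, r=5, p=0.13.
P(Y=30) = C(29,4) · p^5 · (1−p)^25
= 23751 · 3.7129e-05 · 0.03076 = 0.0271256

0.02713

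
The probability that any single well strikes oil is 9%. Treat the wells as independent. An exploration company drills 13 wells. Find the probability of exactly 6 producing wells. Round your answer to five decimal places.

0.00047

X ~ Binomial(n=13, p=0.09).
P(X=6) = C(13,6) · p^6 · (1−p)^7
= 1716 · 5.3144e-07 · 0.51676 = 0.0004713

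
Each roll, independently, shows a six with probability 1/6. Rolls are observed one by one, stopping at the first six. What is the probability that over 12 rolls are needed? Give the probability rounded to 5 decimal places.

Y = number of rolls to the first success; geometric, p = 0.166667.
P(Y > 12) = P(first 12 all fail) = (1−p)^12 = 0.1121567

0.11216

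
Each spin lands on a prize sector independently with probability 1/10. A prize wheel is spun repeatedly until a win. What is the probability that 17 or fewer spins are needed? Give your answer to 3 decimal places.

0.833

Y = number of spins to the first success; geometric, p = 0.10.
P(Y ≤ 17) = 1 − (1−p)^17 = 1 − 0.16677 = 0.83323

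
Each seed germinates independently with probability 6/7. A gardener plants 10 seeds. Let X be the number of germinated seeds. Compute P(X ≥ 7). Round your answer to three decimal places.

0.957

X ~ Binomial(10, 0.857143); P(X ≥ 7) = Σ C(10,k) p^k (1−p)^(10−k) over k:
  k=7: C(10,7)·0.857143^7·0.142857^3 = 0.11892
  k=8: C(10,8)·0.857143^8·0.142857^2 = 0.26757
  k=9: C(10,9)·0.857143^9·0.142857^1 = 0.35676
  k=10: C(10,10)·0.857143^10·0.142857^0 = 0.21406
Total = 0.95732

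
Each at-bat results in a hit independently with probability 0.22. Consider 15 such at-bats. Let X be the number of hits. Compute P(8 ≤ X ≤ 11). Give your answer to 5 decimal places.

X ~ Binomial(15, 0.22); P(8 ≤ X ≤ 11) = Σ C(15,k) p^k (1−p)^(15−k) over k:
  k=8: C(15,8)·0.22^8·0.78^7 = 0.0062029
  k=9: C(15,9)·0.22^9·0.78^6 = 0.0013607
  k=10: C(15,10)·0.22^10·0.78^5 = 0.0002303
  k=11: C(15,11)·0.22^11·0.78^4 = 0.0000295
Total = 0.0078234

0.00782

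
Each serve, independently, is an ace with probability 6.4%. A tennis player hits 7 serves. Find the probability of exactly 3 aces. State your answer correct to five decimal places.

X ~ Binomial(n=7, p=0.064).
P(X=3) = C(7,3) · p^3 · (1−p)^4
= 35 · 0.00026214 · 0.76754 = 0.0070422

0.00704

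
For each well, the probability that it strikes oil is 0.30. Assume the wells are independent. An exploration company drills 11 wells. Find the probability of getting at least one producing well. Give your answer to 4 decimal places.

0.9802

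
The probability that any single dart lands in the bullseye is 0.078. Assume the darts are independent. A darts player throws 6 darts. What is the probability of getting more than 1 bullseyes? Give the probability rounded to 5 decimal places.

X ~ Binomial(6, 0.078); P(X ≥ 2) = Σ C(6,k) p^k (1−p)^(6−k) over k:
  k=2: C(6,2)·0.078^2·0.922^4 = 0.0659484
  k=3: C(6,3)·0.078^3·0.922^3 = 0.0074389
  k=4: C(6,4)·0.078^4·0.922^2 = 0.0004720
  k=5: C(6,5)·0.078^5·0.922^1 = 0.0000160
  k=6: C(6,6)·0.078^6·0.922^0 = 0.0000002
Total = 0.0738754

0.07388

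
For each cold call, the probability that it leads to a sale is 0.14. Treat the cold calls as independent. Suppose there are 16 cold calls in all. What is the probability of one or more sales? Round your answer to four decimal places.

P(at least one) = 1 − P(none) = 1 − (1 − 0.14)^16
= 1 − 0.089531 = 0.910469

0.9105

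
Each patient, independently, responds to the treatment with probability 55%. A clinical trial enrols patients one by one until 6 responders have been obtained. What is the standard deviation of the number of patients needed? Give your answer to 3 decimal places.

2.988

Y = total patients until the sixth success; negative binomial with r=6, p=0.55.
SD(Y) = √[r(1−p)/p²] = √(8.92562) = 2.98758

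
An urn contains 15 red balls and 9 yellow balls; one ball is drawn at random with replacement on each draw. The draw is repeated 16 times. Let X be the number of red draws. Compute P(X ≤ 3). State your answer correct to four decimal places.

X ~ Binomial(16, 0.625); P(X ≤ 3) = Σ C(16,k) p^k (1−p)^(16−k) over k:
  k=0: C(16,0)·0.625^0·0.375^16 = 0.000000
  k=1: C(16,1)·0.625^1·0.375^15 = 0.000004
  k=2: C(16,2)·0.625^2·0.375^14 = 0.000051
  k=3: C(16,3)·0.625^3·0.375^13 = 0.000396
Total = 0.000452

0.0005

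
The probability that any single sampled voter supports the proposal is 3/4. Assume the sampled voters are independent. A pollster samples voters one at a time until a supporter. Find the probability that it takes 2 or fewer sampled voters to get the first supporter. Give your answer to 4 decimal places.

Y = number of sampled voters to the first success; geometric, p = 0.75.
P(Y ≤ 2) = 1 − (1−p)^2 = 1 − 0.062500 = 0.937500

0.9375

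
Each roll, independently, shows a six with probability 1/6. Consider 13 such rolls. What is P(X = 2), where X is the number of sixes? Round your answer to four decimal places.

X ~ Binomial(n=13, p=0.166667).
P(X=2) = C(13,2) · p^2 · (1−p)^11
= 78 · 0.027778 · 0.13459 = 0.291607

0.2916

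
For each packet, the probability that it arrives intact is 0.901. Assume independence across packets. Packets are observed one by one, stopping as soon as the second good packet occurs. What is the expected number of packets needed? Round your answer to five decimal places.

Y = total packets until the second success; negative binomial with r=2, p=0.901.
E[Y] = r / p = 2 / 0.901 = 2.2197558

2.21976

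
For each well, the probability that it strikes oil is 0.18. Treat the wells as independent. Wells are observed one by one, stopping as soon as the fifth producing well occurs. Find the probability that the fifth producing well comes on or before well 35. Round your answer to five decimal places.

0.78036

Finishing within 35 wells ⇔ at least 5 successes in the first 35. With X ~ Binomial(35, 0.18), P(Y ≤ 35) = 1 − P(X ≤ 4).
  k=0: C(35,0)·0.18^0·0.82^35 = 0.0009627
  k=1: C(35,1)·0.18^1·0.82^34 = 0.0073962
  k=2: C(35,2)·0.18^2·0.82^33 = 0.0276006
  k=3: C(35,3)·0.18^3·0.82^32 = 0.0666454
  k=4: C(35,4)·0.18^4·0.82^31 = 0.1170359
1 − 0.2196409 = 0.7803591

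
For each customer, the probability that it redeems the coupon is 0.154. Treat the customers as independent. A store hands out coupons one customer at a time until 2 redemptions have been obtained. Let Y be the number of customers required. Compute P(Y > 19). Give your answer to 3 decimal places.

0.186

Needing more than 19 customers ⇔ fewer than 2 successes in the first 19. With X ~ Binomial(19, 0.154), P(Y > 19) = P(X ≤ 1).
  k=0: C(19,0)·0.154^0·0.846^19 = 0.04169
  k=1: C(19,1)·0.154^1·0.846^18 = 0.14419
P(X ≤ 1) = 0.18588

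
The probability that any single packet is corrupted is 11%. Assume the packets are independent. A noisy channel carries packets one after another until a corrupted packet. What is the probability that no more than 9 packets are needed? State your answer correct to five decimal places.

Y = number of packets to the first success; geometric, p = 0.11.
P(Y ≤ 9) = 1 − (1−p)^9 = 1 − 0.3503564 = 0.6496436

0.64964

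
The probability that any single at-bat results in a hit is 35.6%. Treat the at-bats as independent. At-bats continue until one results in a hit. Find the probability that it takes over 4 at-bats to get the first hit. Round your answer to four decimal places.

0.1720

Y = number of at-bats to the first success; geometric, p = 0.356.
P(Y > 4) = P(first 4 all fail) = (1−p)^4 = 0.172006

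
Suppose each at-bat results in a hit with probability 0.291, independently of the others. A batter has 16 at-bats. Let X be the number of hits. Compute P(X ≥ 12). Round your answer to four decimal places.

X ~ Binomial(16, 0.291); P(X ≥ 12) = Σ C(16,k) p^k (1−p)^(16−k) over k:
  k=12: C(16,12)·0.291^12·0.709^4 = 0.000170
  k=13: C(16,13)·0.291^13·0.709^3 = 0.000021
  k=14: C(16,14)·0.291^14·0.709^2 = 0.000002
  k=15: C(16,15)·0.291^15·0.709^1 = 0.000000
  k=16: C(16,16)·0.291^16·0.709^0 = 0.000000
Total = 0.000193

0.0002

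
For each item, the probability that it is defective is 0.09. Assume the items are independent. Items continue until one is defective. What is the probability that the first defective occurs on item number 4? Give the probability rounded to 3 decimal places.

Geometric (trials to first success), p = 0.09.
P(Y = 4) = (1−p)^3 · p = 0.75357 · 0.09 = 0.06782

0.068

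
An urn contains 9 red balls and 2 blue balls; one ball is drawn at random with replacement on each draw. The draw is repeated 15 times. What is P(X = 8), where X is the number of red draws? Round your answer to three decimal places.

0.008

X ~ Binomial(n=15, p=0.818182).
P(X=8) = C(15,8) · p^8 · (1−p)^7
= 6435 · 0.20082 · 6.5684e-06 = 0.00849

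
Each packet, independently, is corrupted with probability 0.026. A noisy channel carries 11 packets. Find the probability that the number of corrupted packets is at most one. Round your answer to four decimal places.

X ~ Binomial(11, 0.026); P(X ≤ 1) = Σ C(11,k) p^k (1−p)^(11−k) over k:
  k=0: C(11,0)·0.026^0·0.974^11 = 0.748425
  k=1: C(11,1)·0.026^1·0.974^10 = 0.219764
Total = 0.968189

0.9682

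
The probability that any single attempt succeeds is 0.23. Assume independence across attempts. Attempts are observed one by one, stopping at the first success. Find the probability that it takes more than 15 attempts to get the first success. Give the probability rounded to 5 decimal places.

Y = number of attempts to the first success; geometric, p = 0.23.
P(Y > 15) = P(first 15 all fail) = (1−p)^15 = 0.0198317

0.01983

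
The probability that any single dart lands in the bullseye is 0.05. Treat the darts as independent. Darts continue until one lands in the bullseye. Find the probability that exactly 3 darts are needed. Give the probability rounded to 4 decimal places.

0.0451

Geometric (trials to first success), p = 0.05.
P(Y = 3) = (1−p)^2 · p = 0.9025 · 0.05 = 0.045125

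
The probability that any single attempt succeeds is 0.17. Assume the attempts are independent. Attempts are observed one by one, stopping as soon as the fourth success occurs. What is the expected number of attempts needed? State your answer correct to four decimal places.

23.5294

Y = total attempts until the fourth success; negative binomial with r=4, p=0.17.
E[Y] = r / p = 4 / 0.17 = 23.529412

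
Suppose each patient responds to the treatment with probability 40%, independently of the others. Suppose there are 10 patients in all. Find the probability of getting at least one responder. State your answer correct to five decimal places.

0.99395

P(at least one) = 1 − P(none) = 1 − (1 − 0.40)^10
= 1 − 0.0060466 = 0.9939534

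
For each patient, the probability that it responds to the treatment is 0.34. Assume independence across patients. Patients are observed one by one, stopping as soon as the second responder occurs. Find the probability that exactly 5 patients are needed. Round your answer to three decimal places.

Y = trial on which the second success occurs; negative binomial, r=2, p=0.34.
P(Y=5) = C(4,1) · p^2 · (1−p)^3
= 4 · 0.1156 · 0.2875 = 0.13294

0.133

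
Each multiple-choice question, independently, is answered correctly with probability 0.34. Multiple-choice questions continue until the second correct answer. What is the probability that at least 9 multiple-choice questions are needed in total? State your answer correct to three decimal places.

0.184

Needing more than 8 multiple-choice questions ⇔ fewer than 2 successes in the first 8. With X ~ Binomial(8, 0.34), P(Y > 8) = P(X ≤ 1).
  k=0: C(8,0)·0.34^0·0.66^8 = 0.03600
  k=1: C(8,1)·0.34^1·0.66^7 = 0.14838
P(X ≤ 1) = 0.18438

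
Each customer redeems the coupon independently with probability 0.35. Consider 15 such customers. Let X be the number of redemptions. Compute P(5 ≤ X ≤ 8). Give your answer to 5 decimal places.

0.60586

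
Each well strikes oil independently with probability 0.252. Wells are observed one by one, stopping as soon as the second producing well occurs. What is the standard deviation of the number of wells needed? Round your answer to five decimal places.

4.85361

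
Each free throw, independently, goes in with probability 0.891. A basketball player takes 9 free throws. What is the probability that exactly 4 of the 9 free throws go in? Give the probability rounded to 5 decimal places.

0.00122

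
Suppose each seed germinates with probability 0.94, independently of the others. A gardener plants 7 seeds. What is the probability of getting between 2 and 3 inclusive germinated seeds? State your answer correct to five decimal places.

0.00039

X ~ Binomial(7, 0.94); P(2 ≤ X ≤ 3) = Σ C(7,k) p^k (1−p)^(7−k) over k:
  k=2: C(7,2)·0.94^2·0.06^5 = 0.0000144
  k=3: C(7,3)·0.94^3·0.06^4 = 0.0003768
Total = 0.0003912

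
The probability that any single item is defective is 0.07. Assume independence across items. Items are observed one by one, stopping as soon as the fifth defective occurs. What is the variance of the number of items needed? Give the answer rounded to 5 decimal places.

Y = total items until the fifth success; negative binomial with r=5, p=0.07.
Var(Y) = r(1−p)/p² = 5·0.93 / 0.07² = 948.9795918

948.97959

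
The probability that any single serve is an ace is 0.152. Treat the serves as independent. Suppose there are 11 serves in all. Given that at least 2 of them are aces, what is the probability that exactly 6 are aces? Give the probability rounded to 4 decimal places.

0.0048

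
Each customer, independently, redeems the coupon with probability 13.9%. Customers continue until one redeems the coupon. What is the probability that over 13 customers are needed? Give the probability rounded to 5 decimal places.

0.14290

Y = number of customers to the first success; geometric, p = 0.139.
P(Y > 13) = P(first 13 all fail) = (1−p)^13 = 0.1429029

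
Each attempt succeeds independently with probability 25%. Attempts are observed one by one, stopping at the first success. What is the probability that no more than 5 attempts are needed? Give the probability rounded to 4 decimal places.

Y = number of attempts to the first success; geometric, p = 0.25.
P(Y ≤ 5) = 1 − (1−p)^5 = 1 − 0.237305 = 0.762695

0.7627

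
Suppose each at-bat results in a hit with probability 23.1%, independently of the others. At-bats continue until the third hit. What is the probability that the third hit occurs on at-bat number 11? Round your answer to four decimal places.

0.0678

Y = trial on which the third success occurs; negative binomial, r=3, p=0.231.
P(Y=11) = C(10,2) · p^3 · (1−p)^8
= 45 · 0.012326 · 0.1223 = 0.067836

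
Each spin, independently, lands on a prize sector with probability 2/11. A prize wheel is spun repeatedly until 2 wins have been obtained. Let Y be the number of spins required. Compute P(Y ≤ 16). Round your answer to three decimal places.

Finishing within 16 spins ⇔ at least 2 successes in the first 16. With X ~ Binomial(16, 0.181818), P(Y ≤ 16) = 1 − P(X ≤ 1).
  k=0: C(16,0)·0.181818^0·0.818182^16 = 0.04033
  k=1: C(16,1)·0.181818^1·0.818182^15 = 0.14339
1 − 0.18371 = 0.81629

0.816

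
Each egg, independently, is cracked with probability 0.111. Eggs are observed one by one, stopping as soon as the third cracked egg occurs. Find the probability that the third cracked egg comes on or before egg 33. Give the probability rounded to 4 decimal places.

0.7250

Finishing within 33 eggs ⇔ at least 3 successes in the first 33. With X ~ Binomial(33, 0.111), P(Y ≤ 33) = 1 − P(X ≤ 2).
  k=0: C(33,0)·0.111^0·0.889^33 = 0.020595
  k=1: C(33,1)·0.111^1·0.889^32 = 0.084858
  k=2: C(33,2)·0.111^2·0.889^31 = 0.169525
1 − 0.274978 = 0.725022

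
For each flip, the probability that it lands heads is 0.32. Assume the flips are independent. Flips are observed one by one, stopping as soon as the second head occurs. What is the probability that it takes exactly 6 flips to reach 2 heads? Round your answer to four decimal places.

0.1095

Y = trial on which the second success occurs; negative binomial, r=2, p=0.32.
P(Y=6) = C(5,1) · p^2 · (1−p)^4
= 5 · 0.1024 · 0.21381 = 0.109473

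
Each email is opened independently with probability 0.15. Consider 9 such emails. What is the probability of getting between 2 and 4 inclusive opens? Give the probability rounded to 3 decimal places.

0.395

X ~ Binomial(9, 0.15); P(2 ≤ X ≤ 4) = Σ C(9,k) p^k (1−p)^(9−k) over k:
  k=2: C(9,2)·0.15^2·0.85^7 = 0.25967
  k=3: C(9,3)·0.15^3·0.85^6 = 0.10692
  k=4: C(9,4)·0.15^4·0.85^5 = 0.02830
Total = 0.39489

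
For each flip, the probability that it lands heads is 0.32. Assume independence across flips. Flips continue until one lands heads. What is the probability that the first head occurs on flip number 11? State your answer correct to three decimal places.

0.007

Geometric (trials to first success), p = 0.32.
P(Y = 11) = (1−p)^10 · p = 0.021139 · 0.32 = 0.00676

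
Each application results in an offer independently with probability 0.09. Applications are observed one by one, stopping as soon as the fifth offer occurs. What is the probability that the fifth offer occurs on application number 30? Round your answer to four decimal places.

Y = trial on which the fifth success occurs; negative binomial, r=5, p=0.09.
P(Y=30) = C(29,4) · p^5 · (1−p)^25
= 23751 · 5.9049e-06 · 0.094631 = 0.013272

0.0133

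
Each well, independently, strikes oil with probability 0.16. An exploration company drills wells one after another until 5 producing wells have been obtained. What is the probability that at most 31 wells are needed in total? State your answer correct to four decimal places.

Finishing within 31 wells ⇔ at least 5 successes in the first 31. With X ~ Binomial(31, 0.16), P(Y ≤ 31) = 1 − P(X ≤ 4).
  k=0: C(31,0)·0.16^0·0.84^31 = 0.004494
  k=1: C(31,1)·0.16^1·0.84^30 = 0.026538
  k=2: C(31,2)·0.16^2·0.84^29 = 0.075821
  k=3: C(31,3)·0.16^3·0.84^28 = 0.139608
  k=4: C(31,4)·0.16^4·0.84^27 = 0.186144
1 − 0.432605 = 0.567395

0.5674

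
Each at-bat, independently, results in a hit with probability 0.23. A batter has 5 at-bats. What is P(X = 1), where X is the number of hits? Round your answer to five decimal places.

X ~ Binomial(n=5, p=0.23).
P(X=1) = C(5,1) · p^1 · (1−p)^4
= 5 · 0.23 · 0.35153 = 0.4042600

0.40426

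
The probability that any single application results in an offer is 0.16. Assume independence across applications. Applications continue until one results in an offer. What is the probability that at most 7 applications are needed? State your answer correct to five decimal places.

0.70491

Y = number of applications to the first success; geometric, p = 0.16.
P(Y ≤ 7) = 1 − (1−p)^7 = 1 − 0.2950903 = 0.7049097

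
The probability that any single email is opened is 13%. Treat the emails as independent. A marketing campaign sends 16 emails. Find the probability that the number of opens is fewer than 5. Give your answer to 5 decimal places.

0.95290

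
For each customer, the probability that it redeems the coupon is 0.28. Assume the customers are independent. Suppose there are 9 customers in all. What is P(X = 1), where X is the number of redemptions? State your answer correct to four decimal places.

0.1820

X ~ Binomial(n=9, p=0.28).
P(X=1) = C(9,1) · p^1 · (1−p)^8
= 9 · 0.28 · 0.07222 = 0.181995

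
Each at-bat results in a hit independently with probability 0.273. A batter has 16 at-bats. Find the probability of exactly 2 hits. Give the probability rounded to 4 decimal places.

0.1030

X ~ Binomial(n=16, p=0.273).
P(X=2) = C(16,2) · p^2 · (1−p)^14
= 120 · 0.074529 · 0.011521 = 0.103036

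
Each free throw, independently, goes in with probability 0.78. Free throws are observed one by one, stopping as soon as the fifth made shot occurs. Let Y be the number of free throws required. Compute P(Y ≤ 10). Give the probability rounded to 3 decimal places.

0.990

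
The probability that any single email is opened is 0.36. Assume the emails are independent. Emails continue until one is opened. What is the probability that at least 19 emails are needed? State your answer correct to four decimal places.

0.0003

Y = number of emails to the first success; geometric, p = 0.36.
P(Y > 18) = P(first 18 all fail) = (1−p)^18 = 0.000325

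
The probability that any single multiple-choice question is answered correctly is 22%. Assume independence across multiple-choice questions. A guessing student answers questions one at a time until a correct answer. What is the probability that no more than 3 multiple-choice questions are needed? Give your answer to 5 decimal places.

Y = number of multiple-choice questions to the first success; geometric, p = 0.22.
P(Y ≤ 3) = 1 − (1−p)^3 = 1 − 0.4745520 = 0.5254480

0.52545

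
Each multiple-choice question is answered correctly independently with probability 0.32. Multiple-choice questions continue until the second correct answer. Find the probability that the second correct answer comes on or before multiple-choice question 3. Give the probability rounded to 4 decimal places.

Finishing within 3 multiple-choice questions ⇔ at least 2 successes in the first 3. With X ~ Binomial(3, 0.32), P(Y ≤ 3) = 1 − P(X ≤ 1).
  k=0: C(3,0)·0.32^0·0.68^3 = 0.314432
  k=1: C(3,1)·0.32^1·0.68^2 = 0.443904
1 − 0.758336 = 0.241664

0.2417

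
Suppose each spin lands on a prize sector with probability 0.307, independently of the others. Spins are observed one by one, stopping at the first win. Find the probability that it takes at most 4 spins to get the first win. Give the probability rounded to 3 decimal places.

0.769

Y = number of spins to the first success; geometric, p = 0.307.
P(Y ≤ 4) = 1 − (1−p)^4 = 1 − 0.23064 = 0.76936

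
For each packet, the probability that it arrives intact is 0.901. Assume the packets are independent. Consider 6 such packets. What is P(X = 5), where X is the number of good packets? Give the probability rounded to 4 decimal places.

X ~ Binomial(n=6, p=0.901).
P(X=5) = C(6,5) · p^5 · (1−p)^1
= 6 · 0.59378 · 0.099 = 0.352704

0.3527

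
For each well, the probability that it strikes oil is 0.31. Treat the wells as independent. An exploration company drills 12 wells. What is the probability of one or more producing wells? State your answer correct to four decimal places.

P(at least one) = 1 − P(none) = 1 − (1 − 0.31)^12
= 1 − 0.011646 = 0.988354

0.9884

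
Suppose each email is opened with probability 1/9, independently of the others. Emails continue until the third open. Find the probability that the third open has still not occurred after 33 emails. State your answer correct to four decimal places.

Needing more than 33 emails ⇔ fewer than 3 successes in the first 33. With X ~ Binomial(33, 0.111111), P(Y > 33) = P(X ≤ 2).
  k=0: C(33,0)·0.111111^0·0.888889^33 = 0.020510
  k=1: C(33,1)·0.111111^1·0.888889^32 = 0.084604
  k=2: C(33,2)·0.111111^2·0.888889^31 = 0.169208
P(X ≤ 2) = 0.274322

0.2743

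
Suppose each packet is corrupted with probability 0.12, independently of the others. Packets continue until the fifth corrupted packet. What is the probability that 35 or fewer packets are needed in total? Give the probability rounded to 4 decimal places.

0.4125

Finishing within 35 packets ⇔ at least 5 successes in the first 35. With X ~ Binomial(35, 0.12), P(Y ≤ 35) = 1 − P(X ≤ 4).
  k=0: C(35,0)·0.12^0·0.88^35 = 0.011400
  k=1: C(35,1)·0.12^1·0.88^34 = 0.054408
  k=2: C(35,2)·0.12^2·0.88^33 = 0.126127
  k=3: C(35,3)·0.12^3·0.88^32 = 0.189190
  k=4: C(35,4)·0.12^4·0.88^31 = 0.206389
1 − 0.587514 = 0.412486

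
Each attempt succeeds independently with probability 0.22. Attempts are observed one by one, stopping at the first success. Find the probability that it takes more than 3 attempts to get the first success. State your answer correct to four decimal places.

Y = number of attempts to the first success; geometric, p = 0.22.
P(Y > 3) = P(first 3 all fail) = (1−p)^3 = 0.474552

0.4746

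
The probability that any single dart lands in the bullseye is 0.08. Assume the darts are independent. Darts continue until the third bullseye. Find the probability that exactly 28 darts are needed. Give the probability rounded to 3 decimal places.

0.022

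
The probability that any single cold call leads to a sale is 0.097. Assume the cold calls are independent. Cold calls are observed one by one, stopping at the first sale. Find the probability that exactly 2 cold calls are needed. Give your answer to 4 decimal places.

0.0876

Geometric (trials to first success), p = 0.097.
P(Y = 2) = (1−p)^1 · p = 0.903 · 0.097 = 0.087591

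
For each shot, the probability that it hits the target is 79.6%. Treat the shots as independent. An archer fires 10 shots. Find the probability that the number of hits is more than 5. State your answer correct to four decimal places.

X ~ Binomial(10, 0.796); P(X ≥ 6) = Σ C(10,k) p^k (1−p)^(10−k) over k:
  k=6: C(10,6)·0.796^6·0.204^4 = 0.092516
  k=7: C(10,7)·0.796^7·0.204^3 = 0.206283
  k=8: C(10,8)·0.796^8·0.204^2 = 0.301840
  k=9: C(10,9)·0.796^9·0.204^1 = 0.261727
  k=10: C(10,10)·0.796^10·0.204^0 = 0.102125
Total = 0.964491

0.9645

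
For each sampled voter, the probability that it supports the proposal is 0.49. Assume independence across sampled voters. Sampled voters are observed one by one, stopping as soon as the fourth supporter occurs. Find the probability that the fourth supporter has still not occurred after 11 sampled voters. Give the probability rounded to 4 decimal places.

Needing more than 11 sampled voters ⇔ fewer than 4 successes in the first 11. With X ~ Binomial(11, 0.49), P(Y > 11) = P(X ≤ 3).
  k=0: C(11,0)·0.49^0·0.51^11 = 0.000607
  k=1: C(11,1)·0.49^1·0.51^10 = 0.006416
  k=2: C(11,2)·0.49^2·0.51^9 = 0.030824
  k=3: C(11,3)·0.49^3·0.51^8 = 0.088845
P(X ≤ 3) = 0.126692

0.1267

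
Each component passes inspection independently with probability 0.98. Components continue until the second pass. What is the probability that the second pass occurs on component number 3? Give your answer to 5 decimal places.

Y = trial on which the second success occurs; negative binomial, r=2, p=0.98.
P(Y=3) = C(2,1) · p^2 · (1−p)^1
= 2 · 0.9604 · 0.02 = 0.0384160

0.03842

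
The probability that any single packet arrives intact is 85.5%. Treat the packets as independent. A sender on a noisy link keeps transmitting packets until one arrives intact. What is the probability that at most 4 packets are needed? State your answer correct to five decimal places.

Y = number of packets to the first success; geometric, p = 0.855.
P(Y ≤ 4) = 1 − (1−p)^4 = 1 − 0.0004421 = 0.9995579

0.99956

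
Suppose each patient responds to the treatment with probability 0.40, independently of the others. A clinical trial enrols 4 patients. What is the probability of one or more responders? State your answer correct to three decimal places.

0.870

P(at least one) = 1 − P(none) = 1 − (1 − 0.40)^4
= 1 − 0.12960 = 0.87040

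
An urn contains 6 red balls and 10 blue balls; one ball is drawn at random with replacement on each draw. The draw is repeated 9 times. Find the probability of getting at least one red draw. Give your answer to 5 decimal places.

0.98545

P(at least one) = 1 − P(none) = 1 − (1 − 0.375)^9
= 1 − 0.0145519 = 0.9854481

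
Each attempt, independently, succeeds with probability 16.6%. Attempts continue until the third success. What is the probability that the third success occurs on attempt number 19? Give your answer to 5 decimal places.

0.03834

Y = trial on which the third success occurs; negative binomial, r=3, p=0.166.
P(Y=19) = C(18,2) · p^3 · (1−p)^16
= 153 · 0.0045743 · 0.054784 = 0.0383418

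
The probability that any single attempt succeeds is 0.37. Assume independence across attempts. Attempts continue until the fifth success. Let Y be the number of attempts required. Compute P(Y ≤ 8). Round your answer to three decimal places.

Finishing within 8 attempts ⇔ at least 5 successes in the first 8. With X ~ Binomial(8, 0.37), P(Y ≤ 8) = 1 − P(X ≤ 4).
  k=0: C(8,0)·0.37^0·0.63^8 = 0.02482
  k=1: C(8,1)·0.37^1·0.63^7 = 0.11659
  k=2: C(8,2)·0.37^2·0.63^6 = 0.23967
  k=3: C(8,3)·0.37^3·0.63^5 = 0.28151
  k=4: C(8,4)·0.37^4·0.63^4 = 0.20667
1 − 0.86925 = 0.13075

0.131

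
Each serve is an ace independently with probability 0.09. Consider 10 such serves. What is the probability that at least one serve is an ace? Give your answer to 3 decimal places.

P(at least one) = 1 − P(none) = 1 − (1 − 0.09)^10
= 1 − 0.38942 = 0.61058

0.611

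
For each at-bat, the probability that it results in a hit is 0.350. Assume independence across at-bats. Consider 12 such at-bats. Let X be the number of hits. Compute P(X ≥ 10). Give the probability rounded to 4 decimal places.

X ~ Binomial(12, 0.35); P(X ≥ 10) = Σ C(12,k) p^k (1−p)^(12−k) over k:
  k=10: C(12,10)·0.35^10·0.65^2 = 0.000769
  k=11: C(12,11)·0.35^11·0.65^1 = 0.000075
  k=12: C(12,12)·0.35^12·0.65^0 = 0.000003
Total = 0.000848

0.0008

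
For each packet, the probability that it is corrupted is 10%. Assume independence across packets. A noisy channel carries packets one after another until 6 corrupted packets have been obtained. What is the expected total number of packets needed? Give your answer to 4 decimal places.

Y = total packets until the sixth success; negative binomial with r=6, p=0.10.
E[Y] = r / p = 6 / 0.10 = 60.000000

60.0000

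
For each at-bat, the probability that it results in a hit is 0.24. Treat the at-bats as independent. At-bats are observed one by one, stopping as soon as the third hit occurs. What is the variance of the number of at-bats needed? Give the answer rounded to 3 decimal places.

Y = total at-bats until the third success; negative binomial with r=3, p=0.24.
Var(Y) = r(1−p)/p² = 3·0.76 / 0.24² = 39.58333

39.583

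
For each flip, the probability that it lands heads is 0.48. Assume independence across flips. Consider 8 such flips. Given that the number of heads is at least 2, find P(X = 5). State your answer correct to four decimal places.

X ~ Binomial(8, 0.48). Want P(X=5 | X≥2) = P(X=5) / P(X≥2).
P(X=5) = C(8,5)·0.48^5·0.52^3 = 0.200634
P(X≥2) = 1 − 0.005346 − 0.039478 = 0.955176
Ratio = 0.200634 / 0.955176 = 0.210049

0.2100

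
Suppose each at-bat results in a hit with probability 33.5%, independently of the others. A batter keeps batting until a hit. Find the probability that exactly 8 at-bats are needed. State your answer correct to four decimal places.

Geometric (trials to first success), p = 0.335.
P(Y = 8) = (1−p)^7 · p = 0.057511 · 0.335 = 0.019266

0.0193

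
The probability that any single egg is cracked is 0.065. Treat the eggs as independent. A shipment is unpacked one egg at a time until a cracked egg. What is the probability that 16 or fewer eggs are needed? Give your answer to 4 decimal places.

0.6588

Y = number of eggs to the first success; geometric, p = 0.065.
P(Y ≤ 16) = 1 − (1−p)^16 = 1 − 0.341182 = 0.658818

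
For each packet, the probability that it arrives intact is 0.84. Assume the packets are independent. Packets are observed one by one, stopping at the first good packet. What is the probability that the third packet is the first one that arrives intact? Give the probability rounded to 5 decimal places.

Geometric (trials to first success), p = 0.84.
P(Y = 3) = (1−p)^2 · p = 0.0256 · 0.84 = 0.0215040

0.02150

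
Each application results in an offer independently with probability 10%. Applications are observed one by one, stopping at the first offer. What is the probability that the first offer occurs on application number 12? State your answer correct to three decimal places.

Geometric (trials to first success), p = 0.10.
P(Y = 12) = (1−p)^11 · p = 0.31381 · 0.10 = 0.03138

0.031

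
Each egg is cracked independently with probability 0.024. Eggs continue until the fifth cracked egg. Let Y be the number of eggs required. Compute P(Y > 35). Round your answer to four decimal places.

0.9986

Needing more than 35 eggs ⇔ fewer than 5 successes in the first 35. With X ~ Binomial(35, 0.024), P(Y > 35) = P(X ≤ 4).
  k=0: C(35,0)·0.024^0·0.976^35 = 0.427311
  k=1: C(35,1)·0.024^1·0.976^34 = 0.367767
  k=2: C(35,2)·0.024^2·0.976^33 = 0.153739
  k=3: C(35,3)·0.024^3·0.976^32 = 0.041585
  k=4: C(35,4)·0.024^4·0.976^31 = 0.008181
P(X ≤ 4) = 0.998582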